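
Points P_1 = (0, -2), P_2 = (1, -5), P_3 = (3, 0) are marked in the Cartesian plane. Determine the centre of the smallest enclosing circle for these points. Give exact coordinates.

(2, -2.5)

Side lengths²: P_1P_2² = 10, P_1P_3² = 13, P_2P_3² = 29.
Since P_2P_3² = 29 ≥ 13 + 10 = 23, the angle opposite P_2P_3 is not acute, so the smallest enclosing circle has P_2P_3 as diameter.
Centre = midpoint of P_2P_3 = (2, -2.5), r² = 29/4 = 7.25.
Centre = (2, -2.5).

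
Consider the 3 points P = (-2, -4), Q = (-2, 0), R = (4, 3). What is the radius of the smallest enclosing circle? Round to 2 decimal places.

4.61

Side lengths²: PQ² = 16, PR² = 85, QR² = 45.
Since PR² = 85 ≥ 45 + 16 = 61, the angle opposite PR is not acute, so the smallest enclosing circle has PR as diameter.
Centre = midpoint of PR = (1, -0.5), r² = 85/4 = 21.25.
r = √(21.25) ≈ 4.61.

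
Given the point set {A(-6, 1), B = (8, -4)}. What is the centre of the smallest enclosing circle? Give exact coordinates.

The smallest circle enclosing two points has them as diameter endpoints.
Centre = midpoint = (1, -1.5); r² = |AB|²/4 = 221/4 = 55.25.
Centre = (1, -1.5).

(1, -1.5)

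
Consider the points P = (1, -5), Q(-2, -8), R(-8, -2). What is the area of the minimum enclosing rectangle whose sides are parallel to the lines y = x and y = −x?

In coordinates u = x + y, v = x − y the rectangle is axis-aligned; the map (x,y)→(u,v) scales areas by 2.
u-values: -4, -10, -10; range = -4 − (-10) = 6.
v-values: 6, 6, -6; range = 6 − (-6) = 12.
Area = (6 × 12) / 2 = 36.

36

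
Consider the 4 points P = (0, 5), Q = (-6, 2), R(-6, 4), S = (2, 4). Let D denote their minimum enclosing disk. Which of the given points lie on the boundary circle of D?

Q, R, S

By Welzl's lemma the MEC is supported by two points (diametrically opposite) or three points (on a circumcircle).
The farthest pair is Q–S with squared distance 68. The circle on this segment as diameter has centre (-2, 3) and r² = 68/4 = 17.
Check P: distance² to centre = 8 ≤ 17, so it lies inside.
All remaining points lie in this disk, and no smaller disk contains both endpoints, so this is the minimum enclosing circle.
The points at distance exactly r from the centre are Q, R, S — 3 points.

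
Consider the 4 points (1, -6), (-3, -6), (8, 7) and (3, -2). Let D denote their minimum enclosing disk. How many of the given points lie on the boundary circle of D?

2

The minimum enclosing circle of a finite set is fixed by two of the points (as a diameter) or three (as a circumcircle).
The farthest pair is (-3, -6)–(8, 7) with squared distance 290. The circle on this segment as diameter has centre (2.5, 0.5) and r² = 290/4 = 72.5.
Check (1, -6): distance² to centre = 44.5 ≤ 72.5, so it lies inside.
All remaining points lie in this disk, and no smaller disk contains both endpoints, so this is the minimum enclosing circle.
The points at distance exactly r from the centre are (-3, -6), (8, 7) — 2 points.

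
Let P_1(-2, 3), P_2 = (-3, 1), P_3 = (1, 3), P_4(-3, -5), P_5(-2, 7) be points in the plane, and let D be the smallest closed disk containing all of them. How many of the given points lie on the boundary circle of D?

The farthest pair is P_4–P_5 with squared distance 145. The circle on this segment as diameter has centre (-2.5, 1) and r² = 145/4 = 36.25.
Check P_1: distance² to centre = 4.25 ≤ 36.25, so it lies inside.
All remaining points lie in this disk, and no smaller disk contains both endpoints, so this is the minimum enclosing circle.
The points at distance exactly r from the centre are P_4, P_5 — 2 points.

2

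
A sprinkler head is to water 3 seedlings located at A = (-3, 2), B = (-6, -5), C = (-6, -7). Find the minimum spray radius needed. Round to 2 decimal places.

4.74

Side lengths²: AB² = 58, AC² = 90, BC² = 4.
Since AC² = 90 ≥ 58 + 4 = 62, the angle opposite AC is not acute, so the smallest enclosing circle has AC as diameter.
Centre = midpoint of AC = (-4.5, -2.5), r² = 90/4 = 22.5.
r = √(22.5) ≈ 4.74.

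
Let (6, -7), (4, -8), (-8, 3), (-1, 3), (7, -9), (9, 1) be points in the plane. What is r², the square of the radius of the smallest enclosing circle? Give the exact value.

By Welzl's lemma the MEC is supported by two points (diametrically opposite) or three points (on a circumcircle).
The minimum enclosing circle is determined by three boundary points: (-8, 3), (7, -9), (9, 1).
Their circumcentre is (-1/58, -139/58) with r² = 156169/1682.
The farthest remaining point (6, -7) is at distance² 96545/1682 ≤ 156169/1682.

156169/1682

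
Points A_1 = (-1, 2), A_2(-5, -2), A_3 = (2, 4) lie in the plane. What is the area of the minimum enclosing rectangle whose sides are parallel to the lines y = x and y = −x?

6.5

In coordinates u = x + y, v = x − y the rectangle is axis-aligned; the map (x,y)→(u,v) scales areas by 2.
u-values: 1, -7, 6; range = 6 − (-7) = 13.
v-values: -3, -3, -2; range = -2 − (-3) = 1.
Area = (13 × 1) / 2 = 6.5.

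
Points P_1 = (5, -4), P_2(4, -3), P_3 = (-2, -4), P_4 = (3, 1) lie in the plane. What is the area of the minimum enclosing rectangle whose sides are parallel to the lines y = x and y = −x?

In coordinates u = x + y, v = x − y the rectangle is axis-aligned; the map (x,y)→(u,v) scales areas by 2.
u-values: 1, 1, -6, 4; range = 4 − (-6) = 10.
v-values: 9, 7, 2, 2; range = 9 − 2 = 7.
Area = (10 × 7) / 2 = 35.

35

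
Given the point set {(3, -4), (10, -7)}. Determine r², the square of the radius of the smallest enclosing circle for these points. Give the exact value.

The smallest circle enclosing two points has them as diameter endpoints.
Centre = midpoint = (6.5, -5.5); r² = |(3, -4)−(10, -7)|²/4 = 58/4 = 14.5.

14.5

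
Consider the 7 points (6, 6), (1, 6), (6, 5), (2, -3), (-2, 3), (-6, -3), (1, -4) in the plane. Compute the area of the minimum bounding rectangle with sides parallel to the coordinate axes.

120

x ranges over [-6, 6], width 12.
y ranges over [-4, 6], height 10.
Area = 12 × 10 = 120.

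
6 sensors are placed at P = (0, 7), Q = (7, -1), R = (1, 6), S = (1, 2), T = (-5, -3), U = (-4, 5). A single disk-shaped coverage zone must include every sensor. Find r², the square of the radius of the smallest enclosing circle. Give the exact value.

By Welzl's lemma the MEC is supported by two points (diametrically opposite) or three points (on a circumcircle).
The minimum enclosing circle is determined by three boundary points: P, Q, T.
Their circumcentre is (13/22, 5/11) with r² = 20905/484.
The farthest remaining point U is at distance² 20201/484 ≤ 20905/484.

20905/484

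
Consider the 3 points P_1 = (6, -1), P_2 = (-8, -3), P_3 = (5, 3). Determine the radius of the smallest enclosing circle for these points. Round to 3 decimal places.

7.197

Side lengths²: P_1P_2² = 200, P_1P_3² = 17, P_2P_3² = 205.
Since P_2P_3² = 205 < 200 + 17 = 217, the triangle is acute, so the smallest enclosing circle is the circumcircle.
Circumcentre = (-69/58, -39/58), r² = 87125/1682.
r = √(87125/1682) ≈ 7.197.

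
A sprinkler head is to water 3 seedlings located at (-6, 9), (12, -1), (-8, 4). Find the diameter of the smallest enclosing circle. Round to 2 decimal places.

Call the three points A, B, C in the order given.
Side lengths²: AB² = 424, AC² = 29, BC² = 425.
Since BC² = 425 < 424 + 29 = 453, the triangle is acute, so the smallest enclosing circle is the circumcircle.
Circumcentre = (51/22, 61/22), r² = 26129/242.
Diameter = 2r = 2√(26129/242) ≈ 20.78.

20.78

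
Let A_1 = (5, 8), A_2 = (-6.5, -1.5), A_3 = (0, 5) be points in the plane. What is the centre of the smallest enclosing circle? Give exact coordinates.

(-0.75, 3.25)

Side lengths²: A_1A_2² = 222.5, A_1A_3² = 34, A_2A_3² = 84.5.
Since A_1A_2² = 222.5 ≥ 84.5 + 34 = 118.5, the angle opposite A_1A_2 is not acute, so the smallest enclosing circle has A_1A_2 as diameter.
Centre = midpoint of A_1A_2 = (-0.75, 3.25), r² = 222.5/4 = 55.625.
Centre = (-0.75, 3.25).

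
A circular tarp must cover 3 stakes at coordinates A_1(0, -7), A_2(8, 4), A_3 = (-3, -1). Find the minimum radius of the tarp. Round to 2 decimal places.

6.81

Side lengths²: A_1A_2² = 185, A_1A_3² = 45, A_2A_3² = 146.
Since A_1A_2² = 185 < 146 + 45 = 191, the triangle is acute, so the smallest enclosing circle is the circumcircle.
Circumcentre = (205/54, -73/54), r² = 67525/1458.
r = √(67525/1458) ≈ 6.81.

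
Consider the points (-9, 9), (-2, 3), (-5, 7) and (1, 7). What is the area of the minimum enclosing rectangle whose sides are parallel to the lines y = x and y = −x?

52

In coordinates u = x + y, v = x − y the rectangle is axis-aligned; the map (x,y)→(u,v) scales areas by 2.
u-values: 0, 1, 2, 8; range = 8 − 0 = 8.
v-values: -18, -5, -12, -6; range = -5 − (-18) = 13.
Area = (8 × 13) / 2 = 52.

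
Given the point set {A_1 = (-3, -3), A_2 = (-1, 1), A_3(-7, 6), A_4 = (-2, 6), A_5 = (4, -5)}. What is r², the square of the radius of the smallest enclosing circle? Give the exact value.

The farthest pair is A_3–A_5 with squared distance 242. The circle on this segment as diameter has centre (-1.5, 0.5) and r² = 242/4 = 60.5.
Check A_1: distance² to centre = 14.5 ≤ 60.5, so it lies inside.
All remaining points lie in this disk, and no smaller disk contains both endpoints, so this is the minimum enclosing circle.

60.5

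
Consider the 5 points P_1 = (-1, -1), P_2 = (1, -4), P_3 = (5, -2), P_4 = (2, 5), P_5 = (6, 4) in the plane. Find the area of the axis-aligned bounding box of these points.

63

x ranges over [-1, 6], width 7.
y ranges over [-4, 5], height 9.
Area = 7 × 9 = 63.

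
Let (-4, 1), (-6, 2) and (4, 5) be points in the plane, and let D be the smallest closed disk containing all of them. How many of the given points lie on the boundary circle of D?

Call the three points A, B, C in the order given.
Side lengths²: AB² = 5, AC² = 80, BC² = 109.
Since BC² = 109 ≥ 80 + 5 = 85, the angle opposite BC is not acute, so the smallest enclosing circle has BC as diameter.
Centre = midpoint of BC = (-1, 3.5), r² = 109/4 = 27.25.
The points at distance exactly r from the centre are (-6, 2), (4, 5) — 2 points.

2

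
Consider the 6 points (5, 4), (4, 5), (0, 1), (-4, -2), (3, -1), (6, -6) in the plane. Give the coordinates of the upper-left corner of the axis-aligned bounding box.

x-range [-4, 6], y-range [-6, 5].
The upper-left corner is (-4, 5).

(-4, 5)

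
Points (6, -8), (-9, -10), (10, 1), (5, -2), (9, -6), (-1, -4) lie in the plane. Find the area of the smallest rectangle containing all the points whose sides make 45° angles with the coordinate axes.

210

In coordinates u = x + y, v = x − y the rectangle is axis-aligned; the map (x,y)→(u,v) scales areas by 2.
u-values: -2, -19, 11, 3, 3, -5; range = 11 − (-19) = 30.
v-values: 14, 1, 9, 7, 15, 3; range = 15 − 1 = 14.
Area = (30 × 14) / 2 = 210.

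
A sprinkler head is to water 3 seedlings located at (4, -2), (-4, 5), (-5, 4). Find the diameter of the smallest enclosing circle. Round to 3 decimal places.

10.817

Call the three points A, B, C in the order given.
Side lengths²: AB² = 113, AC² = 117, BC² = 2.
Since AC² = 117 ≥ 113 + 2 = 115, the angle opposite AC is not acute, so the smallest enclosing circle has AC as diameter.
Centre = midpoint of AC = (-0.5, 1), r² = 117/4 = 29.25.
Diameter = 2r = 2√(29.25) ≈ 10.817.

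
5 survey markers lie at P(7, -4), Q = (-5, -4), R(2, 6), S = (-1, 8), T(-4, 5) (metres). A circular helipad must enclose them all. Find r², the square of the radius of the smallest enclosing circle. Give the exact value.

520/9

The minimum enclosing circle of a finite set is fixed by two of the points (as a diameter) or three (as a circumcircle).
The minimum enclosing circle is determined by three boundary points: P, Q, S.
Their circumcentre is (1, 2/3) with r² = 520/9.
The farthest remaining point T is at distance² 394/9 ≤ 520/9.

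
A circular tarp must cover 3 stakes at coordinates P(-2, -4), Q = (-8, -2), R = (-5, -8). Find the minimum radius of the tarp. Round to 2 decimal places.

3.54

Side lengths²: PQ² = 40, PR² = 25, QR² = 45.
Since QR² = 45 < 40 + 25 = 65, the triangle is acute, so the smallest enclosing circle is the circumcircle.
Circumcentre = (-5.5, -4.5), r² = 12.5.
r = √(12.5) ≈ 3.54.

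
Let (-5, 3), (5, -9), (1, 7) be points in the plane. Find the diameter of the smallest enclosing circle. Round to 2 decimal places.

Call the three points A, B, C in the order given.
Side lengths²: AB² = 244, AC² = 52, BC² = 272.
Since BC² = 272 < 244 + 52 = 296, the triangle is acute, so the smallest enclosing circle is the circumcircle.
Circumcentre = (15/7, -17/14), r² = 13481/196.
Diameter = 2r = 2√(13481/196) ≈ 16.59.

16.59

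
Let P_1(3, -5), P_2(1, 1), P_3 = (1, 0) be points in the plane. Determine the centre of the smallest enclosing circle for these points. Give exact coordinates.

(2, -2)

Side lengths²: P_1P_2² = 40, P_1P_3² = 29, P_2P_3² = 1.
Since P_1P_2² = 40 ≥ 29 + 1 = 30, the angle opposite P_1P_2 is not acute, so the smallest enclosing circle has P_1P_2 as diameter.
Centre = midpoint of P_1P_2 = (2, -2), r² = 40/4 = 10.
Centre = (2, -2).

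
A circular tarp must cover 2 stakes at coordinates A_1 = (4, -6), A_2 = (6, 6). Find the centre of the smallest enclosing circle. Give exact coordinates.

The smallest circle enclosing two points has them as diameter endpoints.
Centre = midpoint = (5, 0); r² = |A_1A_2|²/4 = 148/4 = 37.
Centre = (5, 0).

(5, 0)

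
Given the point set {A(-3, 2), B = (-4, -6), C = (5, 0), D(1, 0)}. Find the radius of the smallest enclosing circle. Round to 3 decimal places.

5.448

The minimum enclosing circle is determined by three boundary points: A, B, C.
Their circumcentre is (3/22, -27/11) with r² = 14365/484.
The farthest remaining point D is at distance² 3277/484 ≤ 14365/484.
r = √(14365/484) ≈ 5.448.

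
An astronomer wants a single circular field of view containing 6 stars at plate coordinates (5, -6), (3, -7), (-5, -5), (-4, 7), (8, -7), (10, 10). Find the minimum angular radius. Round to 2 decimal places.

10.61

By Welzl's lemma the MEC is supported by two points (diametrically opposite) or three points (on a circumcircle).
The minimum enclosing circle is determined by three boundary points: (-5, -5), (8, -7), (10, 10).
Their circumcentre is (83/30, 67/30) with r² = 50689/450.
The farthest remaining point (3, -7) is at distance² 38389/450 ≤ 50689/450.
r = √(50689/450) ≈ 10.61.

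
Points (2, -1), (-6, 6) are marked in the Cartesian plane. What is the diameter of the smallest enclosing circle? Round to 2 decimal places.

The smallest circle enclosing two points has them as diameter endpoints.
Centre = midpoint = (-2, 2.5); r² = |(2, -1)−(-6, 6)|²/4 = 113/4 = 28.25.
Diameter = 2r = 2√(28.25) ≈ 10.63.

10.63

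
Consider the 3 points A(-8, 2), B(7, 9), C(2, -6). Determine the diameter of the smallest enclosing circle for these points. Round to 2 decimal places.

Side lengths²: AB² = 274, AC² = 164, BC² = 250.
Since AB² = 274 < 250 + 164 = 414, the triangle is acute, so the smallest enclosing circle is the circumcircle.
Circumcentre = (15/19, 52/19), r² = 28085/361.
Diameter = 2r = 2√(28085/361) ≈ 17.64.

17.64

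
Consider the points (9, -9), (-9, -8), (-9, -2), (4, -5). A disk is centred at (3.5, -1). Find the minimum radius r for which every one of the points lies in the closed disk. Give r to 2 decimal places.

The required radius is the distance from (3.5, -1) to the farthest point.
Squared distances: 94.25, 205.25, 157.25, 16.25.
Maximum is 205.25, attained at (-9, -8).
r = √(205.25) ≈ 14.33.

14.33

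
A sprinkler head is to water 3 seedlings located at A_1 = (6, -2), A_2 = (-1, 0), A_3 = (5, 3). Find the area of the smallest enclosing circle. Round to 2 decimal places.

Side lengths²: A_1A_2² = 53, A_1A_3² = 26, A_2A_3² = 45.
Since A_1A_2² = 53 < 45 + 26 = 71, the triangle is acute, so the smallest enclosing circle is the circumcircle.
Circumcentre = (61/22, -1/22), r² = 3445/242.
Area = π·r² = π·3445/242 ≈ 44.72.

44.72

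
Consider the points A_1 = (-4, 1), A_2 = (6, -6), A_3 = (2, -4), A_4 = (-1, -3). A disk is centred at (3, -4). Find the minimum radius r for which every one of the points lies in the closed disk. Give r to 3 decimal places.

The required radius is the distance from (3, -4) to the farthest point.
Squared distances: 74, 13, 1, 17.
Maximum is 74, attained at A_1.
r = √74 ≈ 8.602.

8.602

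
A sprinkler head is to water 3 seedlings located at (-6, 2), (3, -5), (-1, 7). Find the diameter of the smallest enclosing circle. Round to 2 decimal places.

Call the three points A, B, C in the order given.
Side lengths²: AB² = 130, AC² = 50, BC² = 160.
Since BC² = 160 < 130 + 50 = 180, the triangle is acute, so the smallest enclosing circle is the circumcircle.
Circumcentre = (0.25, 0.75), r² = 40.625.
Diameter = 2r = 2√(40.625) ≈ 12.75.

12.75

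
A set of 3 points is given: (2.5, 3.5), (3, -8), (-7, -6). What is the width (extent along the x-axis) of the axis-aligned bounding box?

10

max x = 3, min x = -7, so width = 10.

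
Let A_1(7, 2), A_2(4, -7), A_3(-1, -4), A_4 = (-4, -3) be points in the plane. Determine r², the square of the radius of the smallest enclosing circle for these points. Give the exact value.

A smallest enclosing disk is always determined by at most three of the input points on its boundary.
The minimum enclosing circle is determined by three boundary points: A_1, A_2, A_4.
Their circumcentre is (13/7, -9/7) with r² = 1825/49.
The farthest remaining point A_3 is at distance² 761/49 ≤ 1825/49.

1825/49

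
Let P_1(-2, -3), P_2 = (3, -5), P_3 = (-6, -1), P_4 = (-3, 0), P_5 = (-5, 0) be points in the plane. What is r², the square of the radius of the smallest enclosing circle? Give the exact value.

The minimum enclosing circle of a finite set is fixed by two of the points (as a diameter) or three (as a circumcircle).
The farthest pair is P_2–P_3 with squared distance 97. The circle on this segment as diameter has centre (-1.5, -3) and r² = 97/4 = 24.25.
Check P_1: distance² to centre = 0.25 ≤ 24.25, so it lies inside.
All remaining points lie in this disk, and no smaller disk contains both endpoints, so this is the minimum enclosing circle.

24.25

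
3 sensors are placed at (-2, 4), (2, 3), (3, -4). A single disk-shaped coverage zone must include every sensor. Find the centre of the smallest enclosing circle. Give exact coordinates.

Call the three points A, B, C in the order given.
Side lengths²: AB² = 17, AC² = 89, BC² = 50.
Since AC² = 89 ≥ 50 + 17 = 67, the angle opposite AC is not acute, so the smallest enclosing circle has AC as diameter.
Centre = midpoint of AC = (0.5, 0), r² = 89/4 = 22.25.
Centre = (0.5, 0).

(0.5, 0)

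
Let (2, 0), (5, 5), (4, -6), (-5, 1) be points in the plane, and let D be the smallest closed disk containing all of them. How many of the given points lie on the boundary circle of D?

The minimum enclosing circle is determined by three boundary points: (5, 5), (4, -6), (-5, 1).
Their circumcentre is (68/53, -11/53) with r² = 114985/2809.
The farthest remaining point (2, 0) is at distance² 1565/2809 ≤ 114985/2809.
The points at distance exactly r from the centre are (5, 5), (4, -6), (-5, 1) — 3 points.

3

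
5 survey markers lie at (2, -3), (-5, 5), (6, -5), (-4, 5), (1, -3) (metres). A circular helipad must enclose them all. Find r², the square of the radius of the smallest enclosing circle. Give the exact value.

55.25

The farthest pair is (-5, 5)–(6, -5) with squared distance 221. The circle on this segment as diameter has centre (0.5, 0) and r² = 221/4 = 55.25.
Check (2, -3): distance² to centre = 11.25 ≤ 55.25, so it lies inside.
All remaining points lie in this disk, and no smaller disk contains both endpoints, so this is the minimum enclosing circle.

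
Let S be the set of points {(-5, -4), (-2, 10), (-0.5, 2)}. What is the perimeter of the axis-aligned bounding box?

37

Width = max x − min x = -0.5 − (-5) = 4.5.
Height = max y − min y = 10 − (-4) = 14.
Perimeter = 2(4.5 + 14) = 37.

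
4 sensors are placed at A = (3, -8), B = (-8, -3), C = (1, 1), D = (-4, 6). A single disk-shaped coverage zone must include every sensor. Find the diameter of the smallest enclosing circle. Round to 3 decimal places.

15.652

The minimum enclosing circle of a finite set is fixed by two of the points (as a diameter) or three (as a circumcircle).
The farthest pair is A–D with squared distance 245. The circle on this segment as diameter has centre (-0.5, -1) and r² = 245/4 = 61.25.
Check B: distance² to centre = 60.25 ≤ 61.25, so it lies inside.
All remaining points lie in this disk, and no smaller disk contains both endpoints, so this is the minimum enclosing circle.
Diameter = 2r = 2√(61.25) ≈ 15.652.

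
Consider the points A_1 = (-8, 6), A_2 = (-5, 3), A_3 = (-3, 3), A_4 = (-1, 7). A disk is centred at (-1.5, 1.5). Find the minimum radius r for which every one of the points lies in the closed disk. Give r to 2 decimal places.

The required radius is the distance from (-1.5, 1.5) to the farthest point.
Squared distances: 62.5, 14.5, 4.5, 30.5.
Maximum is 62.5, attained at A_1.
r = √(62.5) ≈ 7.91.

7.91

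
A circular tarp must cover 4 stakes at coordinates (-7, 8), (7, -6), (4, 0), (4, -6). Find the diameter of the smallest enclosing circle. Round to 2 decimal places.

A smallest enclosing disk is always determined by at most three of the input points on its boundary.
The farthest pair is (-7, 8)–(7, -6) with squared distance 392. The circle on this segment as diameter has centre (0, 1) and r² = 392/4 = 98.
Check (4, 0): distance² to centre = 17 ≤ 98, so it lies inside.
All remaining points lie in this disk, and no smaller disk contains both endpoints, so this is the minimum enclosing circle.
Diameter = 2r = 2√98 ≈ 19.80.

19.80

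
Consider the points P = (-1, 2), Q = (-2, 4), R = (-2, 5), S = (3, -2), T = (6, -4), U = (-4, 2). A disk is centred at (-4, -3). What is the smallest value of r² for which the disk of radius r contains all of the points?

The required radius is the distance from (-4, -3) to the farthest point.
Squared distances: 34, 53, 68, 50, 101, 25.
Maximum is 101, attained at T.

101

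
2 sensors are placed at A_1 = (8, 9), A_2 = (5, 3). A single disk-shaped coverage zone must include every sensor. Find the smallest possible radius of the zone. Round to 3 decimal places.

The smallest circle enclosing two points has them as diameter endpoints.
Centre = midpoint = (6.5, 6); r² = |A_1A_2|²/4 = 45/4 = 11.25.
r = √(11.25) ≈ 3.354.

3.354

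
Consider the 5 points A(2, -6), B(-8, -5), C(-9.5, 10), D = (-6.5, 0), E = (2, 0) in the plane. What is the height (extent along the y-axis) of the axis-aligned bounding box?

16

max y = 10, min y = -6, so height = 16.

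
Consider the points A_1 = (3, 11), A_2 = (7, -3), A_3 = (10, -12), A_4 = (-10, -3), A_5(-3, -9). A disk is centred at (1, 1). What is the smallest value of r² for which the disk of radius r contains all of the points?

The required radius is the distance from (1, 1) to the farthest point.
Squared distances: 104, 52, 250, 137, 116.
Maximum is 250, attained at A_3.

250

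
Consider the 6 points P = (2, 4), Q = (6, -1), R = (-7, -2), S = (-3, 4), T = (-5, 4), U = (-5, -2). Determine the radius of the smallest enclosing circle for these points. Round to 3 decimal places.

By Welzl's lemma the MEC is supported by two points (diametrically opposite) or three points (on a circumcircle).
The minimum enclosing circle is determined by three boundary points: Q, R, T.
Their circumcentre is (-21/38, -31/38) with r² = 31025/722.
The farthest remaining point P is at distance² 21449/722 ≤ 31025/722.
r = √(31025/722) ≈ 6.555.

6.555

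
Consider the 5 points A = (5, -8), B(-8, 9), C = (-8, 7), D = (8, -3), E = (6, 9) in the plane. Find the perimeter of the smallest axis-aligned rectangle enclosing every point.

66

Width = max x − min x = 8 − (-8) = 16.
Height = max y − min y = 9 − (-8) = 17.
Perimeter = 2(16 + 17) = 66.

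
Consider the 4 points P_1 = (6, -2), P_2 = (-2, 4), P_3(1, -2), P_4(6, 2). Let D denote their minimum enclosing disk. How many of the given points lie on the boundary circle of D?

2

The minimum enclosing circle of a finite set is fixed by two of the points (as a diameter) or three (as a circumcircle).
The farthest pair is P_1–P_2 with squared distance 100. The circle on this segment as diameter has centre (2, 1) and r² = 100/4 = 25.
Check P_3: distance² to centre = 10 ≤ 25, so it lies inside.
All remaining points lie in this disk, and no smaller disk contains both endpoints, so this is the minimum enclosing circle.
The points at distance exactly r from the centre are P_1, P_2 — 2 points.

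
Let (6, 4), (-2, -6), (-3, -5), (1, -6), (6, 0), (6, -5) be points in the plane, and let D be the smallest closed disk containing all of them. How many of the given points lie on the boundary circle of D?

A smallest enclosing disk is always determined by at most three of the input points on its boundary.
The farthest pair is (6, 4)–(-2, -6) with squared distance 164. The circle on this segment as diameter has centre (2, -1) and r² = 164/4 = 41.
Check (-3, -5): distance² to centre = 41 ≤ 41, so it lies inside.
All remaining points lie in this disk, and no smaller disk contains both endpoints, so this is the minimum enclosing circle.
The points at distance exactly r from the centre are (6, 4), (-2, -6), (-3, -5) — 3 points.

3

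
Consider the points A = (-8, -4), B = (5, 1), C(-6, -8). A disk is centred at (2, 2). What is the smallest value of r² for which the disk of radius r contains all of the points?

The required radius is the distance from (2, 2) to the farthest point.
Squared distances: 136, 10, 164.
Maximum is 164, attained at C.

164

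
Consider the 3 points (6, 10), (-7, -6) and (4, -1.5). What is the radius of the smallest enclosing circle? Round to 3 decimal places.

Call the three points A, B, C in the order given.
Side lengths²: AB² = 425, AC² = 136.25, BC² = 141.25.
Since AB² = 425 ≥ 141.25 + 136.25 = 277.5, the angle opposite AB is not acute, so the smallest enclosing circle has AB as diameter.
Centre = midpoint of AB = (-0.5, 2), r² = 425/4 = 106.25.
r = √(106.25) ≈ 10.308.

10.308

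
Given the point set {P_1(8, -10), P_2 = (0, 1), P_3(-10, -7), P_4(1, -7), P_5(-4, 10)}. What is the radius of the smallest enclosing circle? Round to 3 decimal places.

11.841

A smallest enclosing disk is always determined by at most three of the input points on its boundary.
The minimum enclosing circle is determined by three boundary points: P_1, P_3, P_5.
Their circumcentre is (13/54, -19/18) with r² = 204425/1458.
The farthest remaining point P_4 is at distance² 52361/1458 ≤ 204425/1458.
r = √(204425/1458) ≈ 11.841.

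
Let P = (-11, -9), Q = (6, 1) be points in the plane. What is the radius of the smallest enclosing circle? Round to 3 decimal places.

9.862

The smallest circle enclosing two points has them as diameter endpoints.
Centre = midpoint = (-2.5, -4); r² = |PQ|²/4 = 389/4 = 97.25.
r = √(97.25) ≈ 9.862.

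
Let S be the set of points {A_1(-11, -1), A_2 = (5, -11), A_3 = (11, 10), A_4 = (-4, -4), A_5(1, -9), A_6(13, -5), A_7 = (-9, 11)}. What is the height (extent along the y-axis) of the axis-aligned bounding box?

22

max y = 11, min y = -11, so height = 22.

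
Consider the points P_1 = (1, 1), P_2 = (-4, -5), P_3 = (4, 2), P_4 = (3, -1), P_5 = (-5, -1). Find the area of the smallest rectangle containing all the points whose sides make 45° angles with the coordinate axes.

In coordinates u = x + y, v = x − y the rectangle is axis-aligned; the map (x,y)→(u,v) scales areas by 2.
u-values: 2, -9, 6, 2, -6; range = 6 − (-9) = 15.
v-values: 0, 1, 2, 4, -4; range = 4 − (-4) = 8.
Area = (15 × 8) / 2 = 60.

60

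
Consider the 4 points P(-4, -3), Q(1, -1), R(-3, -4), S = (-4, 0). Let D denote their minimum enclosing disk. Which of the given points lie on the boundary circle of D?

The minimum enclosing circle of a finite set is fixed by two of the points (as a diameter) or three (as a circumcircle).
The minimum enclosing circle is determined by three boundary points: Q, R, S.
Their circumcentre is (-65/38, -59/38) with r² = 5525/722.
The farthest remaining point P is at distance² 5297/722 ≤ 5525/722.
The points at distance exactly r from the centre are Q, R, S — 3 points.

Q, R, S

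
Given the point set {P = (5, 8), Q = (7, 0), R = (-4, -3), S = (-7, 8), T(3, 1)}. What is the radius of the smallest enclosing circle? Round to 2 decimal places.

A smallest enclosing disk is always determined by at most three of the input points on its boundary.
The farthest pair is Q–S with squared distance 260. The circle on this segment as diameter has centre (0, 4) and r² = 260/4 = 65.
Check P: distance² to centre = 41 ≤ 65, so it lies inside.
All remaining points lie in this disk, and no smaller disk contains both endpoints, so this is the minimum enclosing circle.
r = √65 ≈ 8.06.

8.06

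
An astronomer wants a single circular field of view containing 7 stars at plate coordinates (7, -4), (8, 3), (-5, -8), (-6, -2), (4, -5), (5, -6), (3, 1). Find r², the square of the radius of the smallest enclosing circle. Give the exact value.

A smallest enclosing disk is always determined by at most three of the input points on its boundary.
The farthest pair is (8, 3)–(-5, -8) with squared distance 290. The circle on this segment as diameter has centre (1.5, -2.5) and r² = 290/4 = 72.5.
Check (7, -4): distance² to centre = 32.5 ≤ 72.5, so it lies inside.
All remaining points lie in this disk, and no smaller disk contains both endpoints, so this is the minimum enclosing circle.

72.5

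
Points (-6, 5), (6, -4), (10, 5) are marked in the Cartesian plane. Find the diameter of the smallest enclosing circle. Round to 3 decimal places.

16.415

Call the three points A, B, C in the order given.
Side lengths²: AB² = 225, AC² = 256, BC² = 97.
Since AC² = 256 < 225 + 97 = 322, the triangle is acute, so the smallest enclosing circle is the circumcircle.
Circumcentre = (2, 19/6), r² = 2425/36.
Diameter = 2r = 2√(2425/36) ≈ 16.415.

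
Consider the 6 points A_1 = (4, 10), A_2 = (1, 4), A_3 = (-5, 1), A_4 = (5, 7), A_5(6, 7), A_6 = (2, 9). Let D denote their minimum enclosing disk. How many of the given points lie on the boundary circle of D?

3

By Welzl's lemma the MEC is supported by two points (diametrically opposite) or three points (on a circumcircle).
The minimum enclosing circle is determined by three boundary points: A_1, A_3, A_5.
Their circumcentre is (-0.1, 5.1) with r² = 40.82.
The farthest remaining point A_4 is at distance² 29.62 ≤ 40.82.
The points at distance exactly r from the centre are A_1, A_3, A_5 — 3 points.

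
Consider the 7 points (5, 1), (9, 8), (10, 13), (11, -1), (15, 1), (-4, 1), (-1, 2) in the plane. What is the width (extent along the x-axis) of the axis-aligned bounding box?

max x = 15, min x = -4, so width = 19.

19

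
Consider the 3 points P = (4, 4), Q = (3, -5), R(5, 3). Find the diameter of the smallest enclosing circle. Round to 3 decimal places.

Side lengths²: PQ² = 82, PR² = 2, QR² = 68.
Since PQ² = 82 ≥ 68 + 2 = 70, the angle opposite PQ is not acute, so the smallest enclosing circle has PQ as diameter.
Centre = midpoint of PQ = (3.5, -0.5), r² = 82/4 = 20.5.
Diameter = 2r = 2√(20.5) ≈ 9.055.

9.055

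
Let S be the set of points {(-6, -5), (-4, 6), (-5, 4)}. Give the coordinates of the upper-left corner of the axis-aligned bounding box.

x-range [-6, -4], y-range [-5, 6].
The upper-left corner is (-6, 6).

(-6, 6)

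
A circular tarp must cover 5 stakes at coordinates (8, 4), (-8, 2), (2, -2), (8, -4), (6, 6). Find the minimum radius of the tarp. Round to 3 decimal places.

8.610

By Welzl's lemma the MEC is supported by two points (diametrically opposite) or three points (on a circumcircle).
The minimum enclosing circle is determined by three boundary points: (8, 4), (-8, 2), (8, -4).
Their circumcentre is (0.375, 0) with r² = 74.140625.
The farthest remaining point (6, 6) is at distance² 67.640625 ≤ 74.140625.
r = √(74.140625) ≈ 8.610.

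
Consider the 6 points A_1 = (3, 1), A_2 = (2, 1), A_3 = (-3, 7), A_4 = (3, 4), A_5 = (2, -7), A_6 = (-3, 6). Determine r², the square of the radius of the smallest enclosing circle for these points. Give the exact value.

55.25

The minimum enclosing circle of a finite set is fixed by two of the points (as a diameter) or three (as a circumcircle).
The farthest pair is A_3–A_5 with squared distance 221. The circle on this segment as diameter has centre (-0.5, 0) and r² = 221/4 = 55.25.
Check A_1: distance² to centre = 13.25 ≤ 55.25, so it lies inside.
All remaining points lie in this disk, and no smaller disk contains both endpoints, so this is the minimum enclosing circle.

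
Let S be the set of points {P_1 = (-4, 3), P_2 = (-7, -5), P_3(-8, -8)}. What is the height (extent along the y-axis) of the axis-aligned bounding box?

11

max y = 3, min y = -8, so height = 11.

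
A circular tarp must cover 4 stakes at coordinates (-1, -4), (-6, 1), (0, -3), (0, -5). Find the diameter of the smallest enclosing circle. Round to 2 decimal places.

8.49

The farthest pair is (-6, 1)–(0, -5) with squared distance 72. The circle on this segment as diameter has centre (-3, -2) and r² = 72/4 = 18.
Check (-1, -4): distance² to centre = 8 ≤ 18, so it lies inside.
All remaining points lie in this disk, and no smaller disk contains both endpoints, so this is the minimum enclosing circle.
Diameter = 2r = 2√18 ≈ 8.49.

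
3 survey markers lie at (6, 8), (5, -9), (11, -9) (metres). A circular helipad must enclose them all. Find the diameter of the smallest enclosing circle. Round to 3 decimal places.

17.751

Call the three points A, B, C in the order given.
Side lengths²: AB² = 290, AC² = 314, BC² = 36.
Since AC² = 314 < 290 + 36 = 326, the triangle is acute, so the smallest enclosing circle is the circumcircle.
Circumcentre = (8, -11/17), r² = 22765/289.
Diameter = 2r = 2√(22765/289) ≈ 17.751.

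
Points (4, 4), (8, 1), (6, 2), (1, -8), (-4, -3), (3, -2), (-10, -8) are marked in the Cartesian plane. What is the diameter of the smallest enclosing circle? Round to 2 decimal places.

20.12

A smallest enclosing disk is always determined by at most three of the input points on its boundary.
The farthest pair is (8, 1)–(-10, -8) with squared distance 405. The circle on this segment as diameter has centre (-1, -3.5) and r² = 405/4 = 101.25.
Check (4, 4): distance² to centre = 81.25 ≤ 101.25, so it lies inside.
All remaining points lie in this disk, and no smaller disk contains both endpoints, so this is the minimum enclosing circle.
Diameter = 2r = 2√(101.25) ≈ 20.12.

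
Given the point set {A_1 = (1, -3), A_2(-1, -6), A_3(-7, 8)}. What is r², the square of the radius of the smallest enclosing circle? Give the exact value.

58

Side lengths²: A_1A_2² = 13, A_1A_3² = 185, A_2A_3² = 232.
Since A_2A_3² = 232 ≥ 185 + 13 = 198, the angle opposite A_2A_3 is not acute, so the smallest enclosing circle has A_2A_3 as diameter.
Centre = midpoint of A_2A_3 = (-4, 1), r² = 232/4 = 58.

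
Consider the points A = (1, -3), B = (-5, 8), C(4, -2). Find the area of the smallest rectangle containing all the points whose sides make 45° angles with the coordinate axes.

47.5

In coordinates u = x + y, v = x − y the rectangle is axis-aligned; the map (x,y)→(u,v) scales areas by 2.
u-values: -2, 3, 2; range = 3 − (-2) = 5.
v-values: 4, -13, 6; range = 6 − (-13) = 19.
Area = (5 × 19) / 2 = 47.5.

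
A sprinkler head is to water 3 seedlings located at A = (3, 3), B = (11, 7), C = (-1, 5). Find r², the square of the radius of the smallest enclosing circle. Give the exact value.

37

Side lengths²: AB² = 80, AC² = 20, BC² = 148.
Since BC² = 148 ≥ 80 + 20 = 100, the angle opposite BC is not acute, so the smallest enclosing circle has BC as diameter.
Centre = midpoint of BC = (5, 6), r² = 148/4 = 37.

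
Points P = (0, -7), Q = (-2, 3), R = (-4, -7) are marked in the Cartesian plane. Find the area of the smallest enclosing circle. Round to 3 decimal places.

Side lengths²: PQ² = 104, PR² = 16, QR² = 104.
Since QR² = 104 < 104 + 16 = 120, the triangle is acute, so the smallest enclosing circle is the circumcircle.
Circumcentre = (-2, -2.2), r² = 27.04.
Area = π·r² = π·27.04 ≈ 84.949.

84.949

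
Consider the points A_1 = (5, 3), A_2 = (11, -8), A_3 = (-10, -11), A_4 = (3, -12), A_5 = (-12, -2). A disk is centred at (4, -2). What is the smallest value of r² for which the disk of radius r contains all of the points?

The required radius is the distance from (4, -2) to the farthest point.
Squared distances: 26, 85, 277, 101, 256.
Maximum is 277, attained at A_3.

277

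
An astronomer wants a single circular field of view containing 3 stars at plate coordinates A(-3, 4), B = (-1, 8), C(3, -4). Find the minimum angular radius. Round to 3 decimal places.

6.325

Side lengths²: AB² = 20, AC² = 100, BC² = 160.
Since BC² = 160 ≥ 100 + 20 = 120, the angle opposite BC is not acute, so the smallest enclosing circle has BC as diameter.
Centre = midpoint of BC = (1, 2), r² = 160/4 = 40.
r = √40 ≈ 6.325.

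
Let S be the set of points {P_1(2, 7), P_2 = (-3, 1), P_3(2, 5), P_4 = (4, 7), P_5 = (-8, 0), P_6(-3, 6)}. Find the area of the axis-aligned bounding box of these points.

84

x ranges over [-8, 4], width 12.
y ranges over [0, 7], height 7.
Area = 12 × 7 = 84.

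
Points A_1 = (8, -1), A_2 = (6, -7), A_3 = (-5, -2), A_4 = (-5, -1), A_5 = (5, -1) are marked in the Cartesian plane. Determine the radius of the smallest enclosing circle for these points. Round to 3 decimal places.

A smallest enclosing disk is always determined by at most three of the input points on its boundary.
The minimum enclosing circle is determined by three boundary points: A_1, A_2, A_4.
Their circumcentre is (1.5, -13/6) with r² = 785/18.
The farthest remaining point A_3 is at distance² 761/18 ≤ 785/18.
r = √(785/18) ≈ 6.604.

6.604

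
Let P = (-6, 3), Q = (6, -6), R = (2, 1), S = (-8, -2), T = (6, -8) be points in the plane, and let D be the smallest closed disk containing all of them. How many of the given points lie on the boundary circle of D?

A smallest enclosing disk is always determined by at most three of the input points on its boundary.
The farthest pair is P–T with squared distance 265. The circle on this segment as diameter has centre (0, -2.5) and r² = 265/4 = 66.25.
Check Q: distance² to centre = 48.25 ≤ 66.25, so it lies inside.
All remaining points lie in this disk, and no smaller disk contains both endpoints, so this is the minimum enclosing circle.
The points at distance exactly r from the centre are P, T — 2 points.

2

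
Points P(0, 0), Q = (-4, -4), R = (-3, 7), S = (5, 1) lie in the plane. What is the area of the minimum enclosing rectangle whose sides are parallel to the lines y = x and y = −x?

98

In coordinates u = x + y, v = x − y the rectangle is axis-aligned; the map (x,y)→(u,v) scales areas by 2.
u-values: 0, -8, 4, 6; range = 6 − (-8) = 14.
v-values: 0, 0, -10, 4; range = 4 − (-10) = 14.
Area = (14 × 14) / 2 = 98.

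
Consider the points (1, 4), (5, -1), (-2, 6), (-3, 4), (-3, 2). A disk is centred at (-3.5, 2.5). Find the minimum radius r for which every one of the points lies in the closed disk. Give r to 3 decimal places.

The required radius is the distance from (-3.5, 2.5) to the farthest point.
Squared distances: 22.5, 84.5, 14.5, 2.5, 0.5.
Maximum is 84.5, attained at (5, -1).
r = √(84.5) ≈ 9.192.

9.192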